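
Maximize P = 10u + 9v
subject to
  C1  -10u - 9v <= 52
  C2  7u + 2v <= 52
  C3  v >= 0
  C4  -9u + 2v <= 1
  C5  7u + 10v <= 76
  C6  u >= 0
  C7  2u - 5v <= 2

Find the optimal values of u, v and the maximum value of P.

u = 46/7, v = 3, maximum P = 649/7

Vertices and P = 10u + 9v:
  (46/7, 3) → P = 649/7
  (88/13, 30/13) → P = 1150/13
  (0, 0) → P = 0
  (1, 0) → P = 10
  (71/52, 691/104) → P = 7639/104
  (0, 1/2) → P = 9/2

At the optimal vertex, 7u + 2v = 52 and 7u + 10v = 76.
Solving simultaneously gives u = 46/7, v = 3.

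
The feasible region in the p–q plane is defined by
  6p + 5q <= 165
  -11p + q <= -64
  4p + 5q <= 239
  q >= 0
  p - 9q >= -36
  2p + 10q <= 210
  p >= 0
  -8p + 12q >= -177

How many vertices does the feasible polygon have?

5

The feasible vertices (each the meet of two boundaries and inside every other half-plane) are:
  (1305/59, 381/59)
  (2865/112, 129/56)
  (64/11, 0)
  (306/49, 230/49)
  (177/8, 0)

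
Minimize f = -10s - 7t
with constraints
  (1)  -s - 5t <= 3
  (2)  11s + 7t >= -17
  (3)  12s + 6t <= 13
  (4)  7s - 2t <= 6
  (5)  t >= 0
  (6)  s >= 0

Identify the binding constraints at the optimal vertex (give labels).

(3) and (6)

Corner points and f = -10s - 7t:
  (31/33, 19/66) → f = -251/22
  (0, 13/6) → f = -91/6
  (6/7, 0) → f = -60/7
  (0, 0) → f = 0

The minimum is at (0, 13/6). Substituting into each constraint, equality holds for (3) and (6); the remaining constraints have slack.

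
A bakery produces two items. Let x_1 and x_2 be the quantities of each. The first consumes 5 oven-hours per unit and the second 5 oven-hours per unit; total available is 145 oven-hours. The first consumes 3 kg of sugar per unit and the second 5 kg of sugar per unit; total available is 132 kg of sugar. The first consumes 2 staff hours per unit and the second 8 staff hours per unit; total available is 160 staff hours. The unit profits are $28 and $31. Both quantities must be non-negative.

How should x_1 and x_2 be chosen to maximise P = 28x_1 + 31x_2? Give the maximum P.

Corner points and P = 28x_1 + 31x_2:
  (0, 0) → P = 0
  (0, 20) → P = 620
  (29, 0) → P = 812
  (12, 17) → P = 863

At the optimal vertex, 5x_1 + 5x_2 = 145 and 2x_1 + 8x_2 = 160.
Solving simultaneously gives x_1 = 12, x_2 = 17.

x_1 = 12, x_2 = 17, maximum P = 863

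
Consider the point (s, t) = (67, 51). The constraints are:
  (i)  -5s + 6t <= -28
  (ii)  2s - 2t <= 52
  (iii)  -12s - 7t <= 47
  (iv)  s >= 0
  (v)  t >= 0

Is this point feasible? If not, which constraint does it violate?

feasible

(i): -29 ≤ -28 ✓
(ii): 32 ≤ 52 ✓
(iii): -1161 ≤ 47 ✓
(iv): 67 ≥ 0 ✓
(v): 51 ≥ 0 ✓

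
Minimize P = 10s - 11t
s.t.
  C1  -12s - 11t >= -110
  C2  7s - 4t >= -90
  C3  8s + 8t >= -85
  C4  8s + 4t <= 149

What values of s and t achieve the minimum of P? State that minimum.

Extreme points and P = 10s - 11t:
  (-22/5, 74/5) → P = -1034/5
  (1199/40, -227/10) → P = 10989/20
  (-265/22, 125/88) → P = -11975/88
  (383/8, -117/2) → P = 4489/4

The optimum lies where -12s - 11t = -110 and 7s - 4t = -90.
Solving simultaneously gives s = -22/5, t = 74/5.

s = -22/5, t = 74/5, minimum P = -1034/5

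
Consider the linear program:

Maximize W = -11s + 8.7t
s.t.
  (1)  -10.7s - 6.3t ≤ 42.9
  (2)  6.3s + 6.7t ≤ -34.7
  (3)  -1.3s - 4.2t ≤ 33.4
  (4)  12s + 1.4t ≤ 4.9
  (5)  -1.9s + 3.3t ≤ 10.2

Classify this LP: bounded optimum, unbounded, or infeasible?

Feasible corners and W = -11s + 8.7t:
  (-2.150625, -3.156875) → W = -60927/16000
  (144/175, -30161/3675) → W = -985549/12250
  (8141/7158, -14909/2386) → W = -4786759/71580
  (481/347, -40717/4858) → W = -4283119/48580
The feasible region has finitely many vertices and no improving ray; the maximum is -60927/16000 at (-2.150625, -3.156875).

bounded optimum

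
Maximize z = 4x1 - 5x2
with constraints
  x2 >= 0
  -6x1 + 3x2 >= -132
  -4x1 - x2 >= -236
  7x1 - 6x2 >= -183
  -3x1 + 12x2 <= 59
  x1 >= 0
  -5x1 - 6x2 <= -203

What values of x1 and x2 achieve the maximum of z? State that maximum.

Feasible corners and z = 4x1 - 5x2:
  (587/21, 250/21) → z = 366/7
  (467/17, 186/17) → z = 938/17
  (347/13, 452/39) → z = 1904/39

x1 = 467/17, x2 = 186/17, maximum z = 938/17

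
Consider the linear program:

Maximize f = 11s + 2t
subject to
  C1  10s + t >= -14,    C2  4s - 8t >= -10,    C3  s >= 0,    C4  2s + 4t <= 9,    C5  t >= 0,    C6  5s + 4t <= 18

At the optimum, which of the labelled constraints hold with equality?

Extreme points and f = 11s + 2t:
  (0, 5/4) → f = 5/2
  (1, 7/4) → f = 29/2
  (0, 0) → f = 0
  (3, 3/4) → f = 69/2
  (18/5, 0) → f = 198/5

The maximum is at (18/5, 0). Substituting into each constraint, equality holds for C5 and C6; the remaining constraints have slack.

C5 and C6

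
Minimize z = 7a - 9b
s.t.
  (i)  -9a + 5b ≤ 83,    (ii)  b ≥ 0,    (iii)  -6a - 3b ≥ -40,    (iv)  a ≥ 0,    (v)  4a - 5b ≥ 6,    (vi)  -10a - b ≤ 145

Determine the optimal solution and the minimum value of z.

a = 109/21, b = 62/21, minimum z = 205/21

Extreme points and z = 7a - 9b:
  (20/3, 0) → z = 140/3
  (3/2, 0) → z = 21/2
  (109/21, 62/21) → z = 205/21

The binding constraints are -6a - 3b = -40 and 4a - 5b = 6.
Solving simultaneously gives a = 109/21, b = 62/21.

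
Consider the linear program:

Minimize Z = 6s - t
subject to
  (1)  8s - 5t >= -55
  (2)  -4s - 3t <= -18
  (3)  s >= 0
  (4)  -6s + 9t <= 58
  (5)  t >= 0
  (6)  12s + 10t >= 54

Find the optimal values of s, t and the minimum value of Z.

s = 0, t = 58/9, minimum Z = -58/9

The feasible region is unbounded (it extends along (3, 2), (1, 0)), but Z strictly increases along every unbounded feasible direction, so there is no improving ray and the minimum is attained at a vertex.

The optimum lies where s = 0 and -6s + 9t = 58.
Solving simultaneously gives s = 0, t = 58/9.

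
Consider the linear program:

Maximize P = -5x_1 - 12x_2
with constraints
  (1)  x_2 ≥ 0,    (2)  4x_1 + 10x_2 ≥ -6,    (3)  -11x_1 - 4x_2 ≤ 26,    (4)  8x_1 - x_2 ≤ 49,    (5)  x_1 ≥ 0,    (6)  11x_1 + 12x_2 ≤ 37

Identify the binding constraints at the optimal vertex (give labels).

(1) and (5)

Extreme points and P = -5x_1 - 12x_2:
  (0, 0) → P = 0
  (37/11, 0) → P = -185/11
  (0, 37/12) → P = -37

The maximum is at (0, 0). Substituting into each constraint, equality holds for (1) and (5); the remaining constraints have slack.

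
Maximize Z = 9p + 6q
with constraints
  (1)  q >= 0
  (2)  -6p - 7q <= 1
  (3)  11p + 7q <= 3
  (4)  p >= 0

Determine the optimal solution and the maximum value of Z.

Corner points and Z = 9p + 6q:
  (3/11, 0) → Z = 27/11
  (0, 0) → Z = 0
  (0, 3/7) → Z = 18/7

p = 0, q = 3/7, maximum Z = 18/7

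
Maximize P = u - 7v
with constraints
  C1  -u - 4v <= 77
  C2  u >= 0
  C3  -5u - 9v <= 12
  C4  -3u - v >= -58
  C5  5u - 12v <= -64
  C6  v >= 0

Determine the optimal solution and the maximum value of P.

Extreme points and P = u - 7v:
  (0, 58) → P = -406
  (0, 16/3) → P = -112/3
  (632/41, 482/41) → P = -2742/41

The binding constraints are u = 0 and 5u - 12v = -64.
Solving simultaneously gives u = 0, v = 16/3.

u = 0, v = 16/3, maximum P = -112/3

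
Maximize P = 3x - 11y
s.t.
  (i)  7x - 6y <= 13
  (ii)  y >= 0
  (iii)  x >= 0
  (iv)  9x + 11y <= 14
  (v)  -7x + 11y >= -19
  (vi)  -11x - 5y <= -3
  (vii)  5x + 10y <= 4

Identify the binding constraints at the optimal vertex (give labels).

Feasible corners and P = 3x - 11y:
  (3/11, 0) → P = 9/11
  (4/5, 0) → P = 12/5
  (2/17, 29/85) → P = -17/5

The maximum is at (4/5, 0). Substituting into each constraint, equality holds for (ii) and (vii); the remaining constraints have slack.

(ii) and (vii)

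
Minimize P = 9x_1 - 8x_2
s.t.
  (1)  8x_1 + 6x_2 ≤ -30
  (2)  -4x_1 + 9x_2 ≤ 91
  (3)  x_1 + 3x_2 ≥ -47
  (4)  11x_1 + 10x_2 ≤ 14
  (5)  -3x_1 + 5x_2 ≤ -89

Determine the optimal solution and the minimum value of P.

Corner points and P = 9x_1 - 8x_2:
  (32/3, -173/9) → P = 2248/9
  (192/29, -401/29) → P = 4936/29
  (16/7, -115/7) → P = 152

At the optimal vertex, x_1 + 3x_2 = -47 and -3x_1 + 5x_2 = -89.
Solving simultaneously gives x_1 = 16/7, x_2 = -115/7.

x_1 = 16/7, x_2 = -115/7, minimum P = 152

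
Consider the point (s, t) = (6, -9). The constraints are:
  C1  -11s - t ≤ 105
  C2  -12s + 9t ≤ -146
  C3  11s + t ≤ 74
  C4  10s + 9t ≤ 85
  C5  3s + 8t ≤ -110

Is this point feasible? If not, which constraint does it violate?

Constraint C5: 3s + 8t = -54, which is not ≤ -110. All other constraints are satisfied.

not feasible — violates C5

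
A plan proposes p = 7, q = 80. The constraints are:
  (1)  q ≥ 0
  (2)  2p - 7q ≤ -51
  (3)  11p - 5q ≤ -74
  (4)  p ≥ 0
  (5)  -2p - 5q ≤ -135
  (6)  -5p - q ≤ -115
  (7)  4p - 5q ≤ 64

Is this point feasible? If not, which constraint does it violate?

(1): 80 ≥ 0 ✓
(2): -546 ≤ -51 ✓
(3): -323 ≤ -74 ✓
(4): 7 ≥ 0 ✓
(5): -414 ≤ -135 ✓
(6): -115 ≤ -115 ✓
(7): -372 ≤ 64 ✓

feasible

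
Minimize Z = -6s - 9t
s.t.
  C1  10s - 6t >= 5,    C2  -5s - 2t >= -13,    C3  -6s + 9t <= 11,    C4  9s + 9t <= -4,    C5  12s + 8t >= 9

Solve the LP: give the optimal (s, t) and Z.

s = 113/36, t = -43/12, minimum Z = 161/12

Corner points and Z = -6s - 9t:
  (125/27, -137/27) → Z = 161/9
  (43/8, -111/16) → Z = 483/16
  (113/36, -43/12) → Z = 161/12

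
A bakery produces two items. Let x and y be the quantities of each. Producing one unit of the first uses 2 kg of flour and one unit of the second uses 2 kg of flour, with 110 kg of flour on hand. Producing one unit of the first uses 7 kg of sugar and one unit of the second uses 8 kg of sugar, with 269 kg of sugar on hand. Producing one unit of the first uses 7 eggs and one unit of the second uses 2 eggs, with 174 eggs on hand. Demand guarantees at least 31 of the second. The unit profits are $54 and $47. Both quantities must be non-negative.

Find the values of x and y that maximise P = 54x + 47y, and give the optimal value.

Corner points and P = 54x + 47y:
  (0, 269/8) → P = 12643/8
  (0, 31) → P = 1457
  (3, 31) → P = 1619

x = 3, y = 31, maximum P = 1619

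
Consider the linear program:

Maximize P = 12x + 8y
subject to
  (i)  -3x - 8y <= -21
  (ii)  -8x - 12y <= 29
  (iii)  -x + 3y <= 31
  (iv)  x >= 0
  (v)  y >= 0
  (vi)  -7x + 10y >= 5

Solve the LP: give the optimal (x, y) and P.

x = 295/11, y = 212/11, maximum P = 476

Feasible corners and P = 12x + 8y:
  (0, 21/8) → P = 21
  (85/43, 81/43) → P = 1668/43
  (0, 31/3) → P = 248/3
  (295/11, 212/11) → P = 476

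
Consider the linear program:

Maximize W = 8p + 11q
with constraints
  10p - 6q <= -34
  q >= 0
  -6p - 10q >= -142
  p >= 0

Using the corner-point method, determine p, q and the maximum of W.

p = 64/17, q = 203/17, maximum W = 2745/17

Vertices and W = 8p + 11q:
  (64/17, 203/17) → W = 2745/17
  (0, 17/3) → W = 187/3
  (0, 71/5) → W = 781/5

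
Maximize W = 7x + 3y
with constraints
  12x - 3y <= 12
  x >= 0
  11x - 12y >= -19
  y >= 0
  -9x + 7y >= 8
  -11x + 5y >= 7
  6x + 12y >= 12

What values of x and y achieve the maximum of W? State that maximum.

x = 1/7, y = 12/7, maximum W = 43/7

Vertices and W = 7x + 3y:
  (0, 19/12) → W = 19/4
  (0, 7/5) → W = 21/5
  (1/7, 12/7) → W = 43/7

The binding constraints are 11x - 12y = -19 and -11x + 5y = 7.
Solving simultaneously gives x = 1/7, y = 12/7.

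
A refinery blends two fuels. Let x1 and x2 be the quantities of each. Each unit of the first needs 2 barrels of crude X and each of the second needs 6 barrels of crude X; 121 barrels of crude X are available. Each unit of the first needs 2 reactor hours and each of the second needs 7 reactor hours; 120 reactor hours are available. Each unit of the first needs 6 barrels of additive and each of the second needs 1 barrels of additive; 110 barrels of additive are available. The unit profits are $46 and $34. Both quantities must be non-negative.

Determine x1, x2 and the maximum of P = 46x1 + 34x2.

x1 = 65/4, x2 = 25/2, maximum P = 2345/2

Extreme points and P = 46x1 + 34x2:
  (0, 0) → P = 0
  (0, 120/7) → P = 4080/7
  (55/3, 0) → P = 2530/3
  (65/4, 25/2) → P = 2345/2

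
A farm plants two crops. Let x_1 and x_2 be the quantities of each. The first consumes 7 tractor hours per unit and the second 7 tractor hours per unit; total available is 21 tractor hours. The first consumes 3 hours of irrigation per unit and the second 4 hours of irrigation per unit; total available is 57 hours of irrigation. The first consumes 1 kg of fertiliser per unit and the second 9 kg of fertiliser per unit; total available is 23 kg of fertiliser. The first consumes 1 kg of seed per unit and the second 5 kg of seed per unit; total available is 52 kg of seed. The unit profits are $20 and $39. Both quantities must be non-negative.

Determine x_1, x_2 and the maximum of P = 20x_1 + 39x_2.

x_1 = 1/2, x_2 = 5/2, maximum P = 215/2

Feasible corners and P = 20x_1 + 39x_2:
  (0, 0) → P = 0
  (0, 23/9) → P = 299/3
  (3, 0) → P = 60
  (1/2, 5/2) → P = 215/2

At the optimal vertex, 7x_1 + 7x_2 = 21 and x_1 + 9x_2 = 23.
Solving simultaneously gives x_1 = 1/2, x_2 = 5/2.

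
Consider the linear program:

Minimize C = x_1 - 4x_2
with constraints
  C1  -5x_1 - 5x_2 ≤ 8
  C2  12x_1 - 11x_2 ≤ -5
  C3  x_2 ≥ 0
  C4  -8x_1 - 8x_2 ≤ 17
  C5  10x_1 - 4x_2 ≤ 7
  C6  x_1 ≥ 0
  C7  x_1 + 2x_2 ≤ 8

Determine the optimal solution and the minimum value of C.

Extreme points and C = x_1 - 4x_2:
  (97/62, 67/31) → C = -439/62
  (0, 5/11) → C = -20/11
  (23/12, 73/24) → C = -41/4
  (0, 4) → C = -16

x_1 = 0, x_2 = 4, minimum C = -16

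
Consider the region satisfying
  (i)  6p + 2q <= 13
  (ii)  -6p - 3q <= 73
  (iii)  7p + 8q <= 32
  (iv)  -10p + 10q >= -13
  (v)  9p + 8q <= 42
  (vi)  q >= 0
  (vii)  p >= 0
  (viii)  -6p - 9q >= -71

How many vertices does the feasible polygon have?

5

Of the 28 pairwise boundary intersections, those satisfying every inequality are:
  (20/17, 101/34)
  (39/20, 13/20)
  (0, 4)
  (13/10, 0)
  (0, 0)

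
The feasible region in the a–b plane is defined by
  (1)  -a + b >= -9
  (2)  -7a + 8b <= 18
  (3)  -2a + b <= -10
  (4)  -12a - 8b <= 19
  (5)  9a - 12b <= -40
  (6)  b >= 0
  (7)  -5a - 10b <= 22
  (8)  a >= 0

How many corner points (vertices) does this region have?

Pairwise boundary intersections that survive every other constraint:
  (90, 81)
  (148/3, 121/3)
  (98/9, 106/9)
  (32/3, 34/3)

4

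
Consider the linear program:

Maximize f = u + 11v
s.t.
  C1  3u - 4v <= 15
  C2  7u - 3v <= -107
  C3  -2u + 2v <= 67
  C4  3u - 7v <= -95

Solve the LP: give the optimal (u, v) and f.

Corner points and f = u + 11v:
  (-13/8, 255/8) → f = 349
  (-58/5, 43/5) → f = 83
  (-279/8, -11/8) → f = -50

The optimum lies where 7u - 3v = -107 and -2u + 2v = 67.
Solving simultaneously gives u = -13/8, v = 255/8.

u = -13/8, v = 255/8, maximum f = 349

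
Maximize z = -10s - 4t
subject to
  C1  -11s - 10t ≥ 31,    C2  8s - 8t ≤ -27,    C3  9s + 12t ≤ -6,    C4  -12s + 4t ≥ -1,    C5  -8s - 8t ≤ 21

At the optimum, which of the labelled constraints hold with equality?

Corner points and z = -10s - 4t:
  (-52/7, 71/14) → z = 54
  (-19/4, 17/8) → z = 39
  (-17/2, 47/8) → z = 123/2

The maximum is at (-17/2, 47/8). Substituting into each constraint, equality holds for C3 and C5; the remaining constraints have slack.

C3 and C5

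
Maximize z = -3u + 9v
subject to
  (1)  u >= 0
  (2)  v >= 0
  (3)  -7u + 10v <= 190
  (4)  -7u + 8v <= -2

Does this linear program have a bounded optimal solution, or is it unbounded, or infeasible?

From the feasible point (2/7, 0), moving in the direction (10, 7) keeps every constraint satisfied while z increases without bound.

unbounded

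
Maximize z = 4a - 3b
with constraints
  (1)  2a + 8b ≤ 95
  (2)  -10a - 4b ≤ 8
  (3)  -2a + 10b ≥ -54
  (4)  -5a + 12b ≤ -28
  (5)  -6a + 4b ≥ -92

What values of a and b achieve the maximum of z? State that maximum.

a = 176/13, b = -35/13, maximum z = 809/13

Feasible corners and z = 4a - 3b:
  (34/27, -139/27) → z = 553/27
  (4/35, -16/7) → z = 256/35
  (176/13, -35/13) → z = 809/13
  (248/13, 73/13) → z = 773/13

At the optimal vertex, -2a + 10b = -54 and -6a + 4b = -92.
Solving simultaneously gives a = 176/13, b = -35/13.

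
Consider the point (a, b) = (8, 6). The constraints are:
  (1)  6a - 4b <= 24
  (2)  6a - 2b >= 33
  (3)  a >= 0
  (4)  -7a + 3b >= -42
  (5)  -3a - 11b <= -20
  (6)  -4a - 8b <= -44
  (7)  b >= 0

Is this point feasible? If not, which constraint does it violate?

(1): 24 ≤ 24 ✓
(2): 36 ≥ 33 ✓
(3): 8 ≥ 0 ✓
(4): -38 ≥ -42 ✓
(5): -90 ≤ -20 ✓
(6): -80 ≤ -44 ✓
(7): 6 ≥ 0 ✓

feasible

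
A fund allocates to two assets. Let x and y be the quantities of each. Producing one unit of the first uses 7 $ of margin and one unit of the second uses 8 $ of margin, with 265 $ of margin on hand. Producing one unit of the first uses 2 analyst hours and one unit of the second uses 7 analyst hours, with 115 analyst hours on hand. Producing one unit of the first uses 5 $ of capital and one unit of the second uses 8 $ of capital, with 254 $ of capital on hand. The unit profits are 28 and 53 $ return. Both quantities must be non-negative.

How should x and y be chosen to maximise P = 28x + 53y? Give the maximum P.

x = 85/3, y = 25/3, maximum P = 1235

Vertices and P = 28x + 53y:
  (0, 0) → P = 0
  (0, 115/7) → P = 6095/7
  (265/7, 0) → P = 1060
  (85/3, 25/3) → P = 1235

The optimum lies where 7x + 8y = 265 and 2x + 7y = 115.
Solving simultaneously gives x = 85/3, y = 25/3.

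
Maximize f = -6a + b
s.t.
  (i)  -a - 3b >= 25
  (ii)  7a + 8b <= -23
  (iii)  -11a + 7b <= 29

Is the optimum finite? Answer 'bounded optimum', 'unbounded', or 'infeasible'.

From the feasible point (131/13, -152/13), moving in the direction (-7, -11) keeps every constraint satisfied while f increases without bound.

unbounded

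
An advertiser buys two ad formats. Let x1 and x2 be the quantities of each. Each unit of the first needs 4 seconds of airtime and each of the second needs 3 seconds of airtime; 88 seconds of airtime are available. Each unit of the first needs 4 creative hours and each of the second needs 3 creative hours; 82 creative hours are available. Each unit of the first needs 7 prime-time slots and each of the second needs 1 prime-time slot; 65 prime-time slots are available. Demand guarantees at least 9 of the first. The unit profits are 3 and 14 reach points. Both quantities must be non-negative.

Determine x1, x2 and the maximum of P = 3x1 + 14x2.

x1 = 9, x2 = 2, maximum P = 55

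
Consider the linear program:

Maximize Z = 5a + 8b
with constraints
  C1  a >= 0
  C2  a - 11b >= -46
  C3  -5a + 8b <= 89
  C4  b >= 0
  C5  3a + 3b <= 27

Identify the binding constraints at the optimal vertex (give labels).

C2 and C5

Vertices and Z = 5a + 8b:
  (0, 46/11) → Z = 368/11
  (0, 0) → Z = 0
  (53/12, 55/12) → Z = 235/4
  (9, 0) → Z = 45

The maximum is at (53/12, 55/12). Substituting into each constraint, equality holds for C2 and C5; the remaining constraints have slack.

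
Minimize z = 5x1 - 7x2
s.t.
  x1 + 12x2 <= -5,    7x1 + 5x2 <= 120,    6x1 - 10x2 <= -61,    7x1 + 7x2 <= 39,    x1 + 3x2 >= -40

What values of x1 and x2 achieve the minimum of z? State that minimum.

Feasible corners and z = 5x1 - 7x2:
  (-391/41, 31/82) → z = -4127/82
  (-155/3, 35/9) → z = -2570/9
  (-583/28, -179/28) → z = -831/14

x1 = -155/3, x2 = 35/9, minimum z = -2570/9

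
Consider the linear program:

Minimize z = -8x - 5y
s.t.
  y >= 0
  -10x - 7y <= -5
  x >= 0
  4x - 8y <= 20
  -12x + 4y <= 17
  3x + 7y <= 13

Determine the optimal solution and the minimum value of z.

The binding constraints are y = 0 and 3x + 7y = 13.
Solving simultaneously gives x = 13/3, y = 0.

x = 13/3, y = 0, minimum z = -104/3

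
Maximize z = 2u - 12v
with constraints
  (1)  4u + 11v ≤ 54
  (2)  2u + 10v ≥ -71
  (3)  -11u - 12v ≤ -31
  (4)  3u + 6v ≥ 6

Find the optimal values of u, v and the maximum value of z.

Vertices and z = 2u - 12v:
  (1321/18, -196/9) → z = 3673/9
  (-307/73, 470/73) → z = -6254/73
  (27, -25/2) → z = 204
  (19/5, -9/10) → z = 92/5

The optimum lies where 4u + 11v = 54 and 2u + 10v = -71.
Solving simultaneously gives u = 1321/18, v = -196/9.

u = 1321/18, v = -196/9, maximum z = 3673/9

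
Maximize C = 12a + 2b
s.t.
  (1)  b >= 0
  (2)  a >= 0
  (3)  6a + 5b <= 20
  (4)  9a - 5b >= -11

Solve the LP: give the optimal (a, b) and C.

a = 10/3, b = 0, maximum C = 40

Corner points and C = 12a + 2b:
  (0, 0) → C = 0
  (10/3, 0) → C = 40
  (0, 11/5) → C = 22/5
  (3/5, 82/25) → C = 344/25

At the optimal vertex, b = 0 and 6a + 5b = 20.
Solving simultaneously gives a = 10/3, b = 0.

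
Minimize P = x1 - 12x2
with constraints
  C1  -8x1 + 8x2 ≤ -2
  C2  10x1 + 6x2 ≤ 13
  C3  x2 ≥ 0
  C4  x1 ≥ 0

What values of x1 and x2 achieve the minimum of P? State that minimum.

x1 = 29/32, x2 = 21/32, minimum P = -223/32

At the optimal vertex, -8x1 + 8x2 = -2 and 10x1 + 6x2 = 13.
Solving simultaneously gives x1 = 29/32, x2 = 21/32.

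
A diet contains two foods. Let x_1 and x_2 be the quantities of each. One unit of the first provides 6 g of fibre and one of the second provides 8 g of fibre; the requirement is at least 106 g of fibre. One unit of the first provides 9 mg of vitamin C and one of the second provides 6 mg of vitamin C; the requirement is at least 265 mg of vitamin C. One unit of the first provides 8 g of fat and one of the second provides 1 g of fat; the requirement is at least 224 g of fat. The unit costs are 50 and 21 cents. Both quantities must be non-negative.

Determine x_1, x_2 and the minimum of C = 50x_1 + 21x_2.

The feasible region is unbounded (it extends along (0, 1), (1, 0)), but C strictly increases along every unbounded feasible direction, so there is no improving ray and the minimum is attained at a vertex.

At the optimal vertex, 9x_1 + 6x_2 = 265 and 8x_1 + x_2 = 224.
Solving simultaneously gives x_1 = 83/3, x_2 = 8/3.

x_1 = 83/3, x_2 = 8/3, minimum C = 4318/3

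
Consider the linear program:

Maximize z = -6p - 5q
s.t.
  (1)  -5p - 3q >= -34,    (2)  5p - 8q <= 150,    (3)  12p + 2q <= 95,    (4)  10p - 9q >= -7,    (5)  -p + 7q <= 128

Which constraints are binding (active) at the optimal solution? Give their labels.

(2) and (4)

Vertices and z = -6p - 5q:
  (217/26, -67/26) → z = -967/26
  (19/5, 5) → z = -239/5
  (10, -25/2) → z = 5/2
  (-1406/35, -307/7) → z = 16111/35

The maximum is at (-1406/35, -307/7). Substituting into each constraint, equality holds for (2) and (4); the remaining constraints have slack.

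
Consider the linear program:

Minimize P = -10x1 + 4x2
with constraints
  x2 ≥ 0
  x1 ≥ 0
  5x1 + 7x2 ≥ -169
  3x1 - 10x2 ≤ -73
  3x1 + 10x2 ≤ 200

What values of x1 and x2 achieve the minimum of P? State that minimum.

x1 = 127/6, x2 = 273/20, minimum P = -2356/15

Corner points and P = -10x1 + 4x2:
  (0, 73/10) → P = 146/5
  (0, 20) → P = 80
  (127/6, 273/20) → P = -2356/15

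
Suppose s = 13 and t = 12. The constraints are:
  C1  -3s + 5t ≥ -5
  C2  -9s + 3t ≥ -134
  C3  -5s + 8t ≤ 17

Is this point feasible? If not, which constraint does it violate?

not feasible — violates C3

Constraint C3: -5s + 8t = 31, which is not ≤ 17. All other constraints are satisfied.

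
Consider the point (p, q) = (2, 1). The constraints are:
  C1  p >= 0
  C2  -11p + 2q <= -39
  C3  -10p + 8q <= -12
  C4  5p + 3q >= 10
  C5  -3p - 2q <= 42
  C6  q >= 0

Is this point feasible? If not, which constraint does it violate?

not feasible — violates C2

Constraint C2: -11p + 2q = -20, which is not ≤ -39. All other constraints are satisfied.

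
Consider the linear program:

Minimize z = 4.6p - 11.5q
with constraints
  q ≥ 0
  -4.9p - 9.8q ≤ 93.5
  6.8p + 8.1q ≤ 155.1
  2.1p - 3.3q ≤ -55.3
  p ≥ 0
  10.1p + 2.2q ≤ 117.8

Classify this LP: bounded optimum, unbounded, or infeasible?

Extreme points and z = 4.6p - 11.5q:
  (426/263, 14035/789) → z = -1555237/7890
  (0, 517/27) → z = -11891/54
  (0, 553/33) → z = -12719/66
The feasible region has finitely many vertices and no improving ray; the minimum is -11891/54 at (0, 517/27).

bounded optimum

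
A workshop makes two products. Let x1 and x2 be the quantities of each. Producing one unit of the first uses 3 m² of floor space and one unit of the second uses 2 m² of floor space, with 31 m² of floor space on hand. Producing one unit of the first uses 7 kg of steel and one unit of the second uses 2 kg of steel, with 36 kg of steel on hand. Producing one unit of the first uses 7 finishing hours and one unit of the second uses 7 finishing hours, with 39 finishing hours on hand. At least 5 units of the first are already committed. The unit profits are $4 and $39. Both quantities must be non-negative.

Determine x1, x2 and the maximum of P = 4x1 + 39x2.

Feasible corners and P = 4x1 + 39x2:
  (36/7, 0) → P = 144/7
  (5, 0) → P = 20
  (5, 1/2) → P = 79/2

The optimum lies where 7x1 + 2x2 = 36 and x1 = 5.
Solving simultaneously gives x1 = 5, x2 = 1/2.

x1 = 5, x2 = 1/2, maximum P = 79/2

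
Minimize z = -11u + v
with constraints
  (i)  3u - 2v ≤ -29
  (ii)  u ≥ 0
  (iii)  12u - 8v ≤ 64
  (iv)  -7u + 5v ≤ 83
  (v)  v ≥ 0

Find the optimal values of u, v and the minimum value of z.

u = 21, v = 46, minimum z = -185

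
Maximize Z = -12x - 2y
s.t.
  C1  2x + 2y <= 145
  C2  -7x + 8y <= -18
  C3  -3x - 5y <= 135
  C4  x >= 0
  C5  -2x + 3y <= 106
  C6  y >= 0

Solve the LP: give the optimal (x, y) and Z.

The binding constraints are -7x + 8y = -18 and y = 0.
Solving simultaneously gives x = 18/7, y = 0.

x = 18/7, y = 0, maximum Z = -216/7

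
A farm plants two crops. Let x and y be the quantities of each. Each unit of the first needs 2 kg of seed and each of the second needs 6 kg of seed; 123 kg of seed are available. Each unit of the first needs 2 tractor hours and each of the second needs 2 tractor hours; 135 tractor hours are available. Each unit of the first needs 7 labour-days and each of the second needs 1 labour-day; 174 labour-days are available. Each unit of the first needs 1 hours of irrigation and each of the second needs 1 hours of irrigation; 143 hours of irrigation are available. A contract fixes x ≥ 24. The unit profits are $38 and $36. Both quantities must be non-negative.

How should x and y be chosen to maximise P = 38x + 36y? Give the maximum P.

x = 24, y = 6, maximum P = 1128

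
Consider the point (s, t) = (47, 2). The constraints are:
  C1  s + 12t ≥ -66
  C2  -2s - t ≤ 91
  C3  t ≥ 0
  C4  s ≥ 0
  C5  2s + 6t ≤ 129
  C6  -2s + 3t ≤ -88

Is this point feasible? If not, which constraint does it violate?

feasible

C1: 71 ≥ -66 ✓
C2: -96 ≤ 91 ✓
C3: 2 ≥ 0 ✓
C4: 47 ≥ 0 ✓
C5: 106 ≤ 129 ✓
C6: -88 ≤ -88 ✓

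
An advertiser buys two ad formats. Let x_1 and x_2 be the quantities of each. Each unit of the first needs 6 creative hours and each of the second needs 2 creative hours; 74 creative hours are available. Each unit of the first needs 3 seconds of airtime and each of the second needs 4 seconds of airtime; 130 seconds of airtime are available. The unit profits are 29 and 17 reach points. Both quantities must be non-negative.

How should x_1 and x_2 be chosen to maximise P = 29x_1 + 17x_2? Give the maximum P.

x_1 = 2, x_2 = 31, maximum P = 585

Corner points and P = 29x_1 + 17x_2:
  (0, 0) → P = 0
  (0, 65/2) → P = 1105/2
  (37/3, 0) → P = 1073/3
  (2, 31) → P = 585

The binding constraints are 6x_1 + 2x_2 = 74 and 3x_1 + 4x_2 = 130.
Solving simultaneously gives x_1 = 2, x_2 = 31.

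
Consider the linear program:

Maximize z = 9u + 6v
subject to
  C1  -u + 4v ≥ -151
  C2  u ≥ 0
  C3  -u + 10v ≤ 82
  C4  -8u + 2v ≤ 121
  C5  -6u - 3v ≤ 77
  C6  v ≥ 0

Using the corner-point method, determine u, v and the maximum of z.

Vertices and z = 9u + 6v:
  (919/3, 233/6) → z = 2990
  (151, 0) → z = 1359
  (0, 41/5) → z = 246/5
  (0, 0) → z = 0

The binding constraints are -u + 4v = -151 and -u + 10v = 82.
Solving simultaneously gives u = 919/3, v = 233/6.

u = 919/3, v = 233/6, maximum z = 2990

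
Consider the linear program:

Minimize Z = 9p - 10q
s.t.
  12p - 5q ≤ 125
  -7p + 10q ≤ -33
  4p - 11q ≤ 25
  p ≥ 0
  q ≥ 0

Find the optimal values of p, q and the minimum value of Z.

Feasible corners and Z = 9p - 10q:
  (217/17, 479/85) → Z = 995/17
  (625/56, 25/14) → Z = 4625/56
  (33/7, 0) → Z = 297/7
  (25/4, 0) → Z = 225/4

The optimum lies where -7p + 10q = -33 and q = 0.
Solving simultaneously gives p = 33/7, q = 0.

p = 33/7, q = 0, minimum Z = 297/7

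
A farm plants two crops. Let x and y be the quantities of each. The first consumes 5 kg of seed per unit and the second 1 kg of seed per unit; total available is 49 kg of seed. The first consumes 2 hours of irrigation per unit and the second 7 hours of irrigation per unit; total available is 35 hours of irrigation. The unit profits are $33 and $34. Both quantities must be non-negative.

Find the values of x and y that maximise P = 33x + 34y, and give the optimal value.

Corner points and P = 33x + 34y:
  (0, 0) → P = 0
  (0, 5) → P = 170
  (49/5, 0) → P = 1617/5
  (28/3, 7/3) → P = 1162/3

At the optimal vertex, 5x + y = 49 and 2x + 7y = 35.
Solving simultaneously gives x = 28/3, y = 7/3.

x = 28/3, y = 7/3, maximum P = 1162/3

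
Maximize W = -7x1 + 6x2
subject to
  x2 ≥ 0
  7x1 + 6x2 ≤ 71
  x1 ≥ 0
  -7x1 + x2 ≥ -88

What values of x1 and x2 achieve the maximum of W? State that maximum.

x1 = 0, x2 = 71/6, maximum W = 71

Extreme points and W = -7x1 + 6x2:
  (71/7, 0) → W = -71
  (0, 0) → W = 0
  (0, 71/6) → W = 71

At the optimal vertex, 7x1 + 6x2 = 71 and x1 = 0.
Solving simultaneously gives x1 = 0, x2 = 71/6.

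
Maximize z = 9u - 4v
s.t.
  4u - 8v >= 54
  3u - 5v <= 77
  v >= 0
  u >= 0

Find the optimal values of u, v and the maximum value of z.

u = 173/2, v = 73/2, maximum z = 1265/2

Feasible corners and z = 9u - 4v:
  (173/2, 73/2) → z = 1265/2
  (27/2, 0) → z = 243/2
  (77/3, 0) → z = 231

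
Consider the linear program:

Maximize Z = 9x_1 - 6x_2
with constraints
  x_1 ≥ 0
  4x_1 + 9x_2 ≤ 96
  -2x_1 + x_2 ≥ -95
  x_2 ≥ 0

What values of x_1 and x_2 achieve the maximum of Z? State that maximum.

Vertices and Z = 9x_1 - 6x_2:
  (0, 32/3) → Z = -64
  (0, 0) → Z = 0
  (24, 0) → Z = 216

x_1 = 24, x_2 = 0, maximum Z = 216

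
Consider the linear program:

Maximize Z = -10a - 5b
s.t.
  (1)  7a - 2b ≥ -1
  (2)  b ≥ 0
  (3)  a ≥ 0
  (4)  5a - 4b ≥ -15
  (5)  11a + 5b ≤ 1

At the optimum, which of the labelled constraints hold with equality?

(2) and (3)

Vertices and Z = -10a - 5b:
  (0, 0) → Z = 0
  (1/11, 0) → Z = -10/11
  (0, 1/5) → Z = -1

The maximum is at (0, 0). Substituting into each constraint, equality holds for (2) and (3); the remaining constraints have slack.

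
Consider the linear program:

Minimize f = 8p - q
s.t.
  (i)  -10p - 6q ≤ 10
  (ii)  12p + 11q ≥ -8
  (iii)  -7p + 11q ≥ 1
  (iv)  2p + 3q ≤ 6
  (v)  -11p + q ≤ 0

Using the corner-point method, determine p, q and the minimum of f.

p = 6/35, q = 66/35, minimum f = -18/35

Corner points and f = 8p - q:
  (63/43, 44/43) → f = 460/43
  (1/114, 11/114) → f = -1/38
  (6/35, 66/35) → f = -18/35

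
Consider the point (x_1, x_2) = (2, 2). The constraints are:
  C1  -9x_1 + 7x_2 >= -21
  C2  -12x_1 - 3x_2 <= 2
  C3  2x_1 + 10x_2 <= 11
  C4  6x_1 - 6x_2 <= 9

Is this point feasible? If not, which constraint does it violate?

Constraint C3: 2x_1 + 10x_2 = 24, which is not ≤ 11. All other constraints are satisfied.

not feasible — violates C3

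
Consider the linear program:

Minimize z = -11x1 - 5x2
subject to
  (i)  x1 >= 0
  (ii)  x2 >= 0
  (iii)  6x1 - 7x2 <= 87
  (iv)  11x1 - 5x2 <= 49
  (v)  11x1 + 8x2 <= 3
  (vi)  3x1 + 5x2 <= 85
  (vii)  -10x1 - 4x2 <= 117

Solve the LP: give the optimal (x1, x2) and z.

Corner points and z = -11x1 - 5x2:
  (0, 0) → z = 0
  (0, 3/8) → z = -15/8
  (3/11, 0) → z = -3

At the optimal vertex, x2 = 0 and 11x1 + 8x2 = 3.
Solving simultaneously gives x1 = 3/11, x2 = 0.

x1 = 3/11, x2 = 0, minimum z = -3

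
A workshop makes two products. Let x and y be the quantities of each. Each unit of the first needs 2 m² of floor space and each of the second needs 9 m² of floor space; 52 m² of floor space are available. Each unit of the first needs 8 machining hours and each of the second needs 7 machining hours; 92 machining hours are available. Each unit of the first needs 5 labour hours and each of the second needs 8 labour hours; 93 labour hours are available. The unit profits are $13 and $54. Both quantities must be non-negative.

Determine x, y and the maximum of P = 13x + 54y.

Vertices and P = 13x + 54y:
  (0, 0) → P = 0
  (0, 52/9) → P = 312
  (23/2, 0) → P = 299/2
  (8, 4) → P = 320

The binding constraints are 2x + 9y = 52 and 8x + 7y = 92.
Solving simultaneously gives x = 8, y = 4.

x = 8, y = 4, maximum P = 320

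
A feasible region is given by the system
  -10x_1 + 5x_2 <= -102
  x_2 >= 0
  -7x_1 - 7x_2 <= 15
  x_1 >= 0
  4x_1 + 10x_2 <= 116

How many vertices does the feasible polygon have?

3

Of the 10 pairwise boundary intersections, those satisfying every inequality are:
  (51/5, 0)
  (40/3, 94/15)
  (29, 0)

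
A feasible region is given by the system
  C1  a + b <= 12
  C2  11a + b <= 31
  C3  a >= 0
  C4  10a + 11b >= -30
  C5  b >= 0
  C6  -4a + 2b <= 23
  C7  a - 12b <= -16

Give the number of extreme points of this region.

5

Intersecting each pair of boundary lines and keeping only the points that satisfy every inequality leaves:
  (19/10, 101/10)
  (1/6, 71/6)
  (356/133, 207/133)
  (0, 23/2)
  (0, 4/3)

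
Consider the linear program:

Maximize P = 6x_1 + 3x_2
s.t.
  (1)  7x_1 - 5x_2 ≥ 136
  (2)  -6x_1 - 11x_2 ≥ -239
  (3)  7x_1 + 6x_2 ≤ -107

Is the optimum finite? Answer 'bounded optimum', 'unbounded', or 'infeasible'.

unbounded

From the feasible point (281/77, -243/11), moving in the direction (6, -7) keeps every constraint satisfied while P increases without bound.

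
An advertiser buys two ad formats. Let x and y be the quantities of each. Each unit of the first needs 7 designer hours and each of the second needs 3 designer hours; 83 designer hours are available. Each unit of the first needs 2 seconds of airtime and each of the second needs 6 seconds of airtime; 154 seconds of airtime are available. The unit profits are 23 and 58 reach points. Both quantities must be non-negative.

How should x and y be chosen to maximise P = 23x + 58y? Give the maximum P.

x = 1, y = 76/3, maximum P = 4477/3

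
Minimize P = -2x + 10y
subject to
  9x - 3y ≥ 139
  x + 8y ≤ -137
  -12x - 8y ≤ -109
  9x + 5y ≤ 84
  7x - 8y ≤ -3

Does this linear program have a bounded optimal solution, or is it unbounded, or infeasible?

infeasible

The boundaries 9x + 5y = 84 and 7x - 8y = -3 meet at (657/107, 615/107), but that point violates 9x - 3y ≥ 139. Every candidate vertex is excluded by some other constraint, so the feasible region is empty.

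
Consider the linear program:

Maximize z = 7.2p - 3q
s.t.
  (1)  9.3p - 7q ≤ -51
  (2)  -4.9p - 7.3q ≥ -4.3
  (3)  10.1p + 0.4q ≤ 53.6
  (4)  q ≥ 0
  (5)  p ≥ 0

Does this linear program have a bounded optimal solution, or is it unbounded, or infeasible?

The boundaries 9.3p - 7q = -51 and -4.9p - 7.3q = -4.3 meet at (-34220/10219, 28989/10219), but that point violates p ≥ 0. Every candidate vertex is excluded by some other constraint, so the feasible region is empty.

infeasible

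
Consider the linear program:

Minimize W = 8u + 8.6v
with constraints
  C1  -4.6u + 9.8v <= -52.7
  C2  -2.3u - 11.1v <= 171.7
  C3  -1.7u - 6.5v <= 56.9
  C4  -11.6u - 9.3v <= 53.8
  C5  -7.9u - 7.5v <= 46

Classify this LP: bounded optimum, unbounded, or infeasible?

bounded optimum

Feasible corners and W = 8u + 8.6v:
  (-3713/15646, -42940/7823) → W = -384136/7823
  (24223/196, -8051/196) → W = 88961/140
  (2555/772, -37131/3860) → W = -1085633/19300
  (810/451, -10858/1353) → W = -369694/6765
The feasible region has finitely many vertices and no improving ray; the minimum is -1085633/19300 at (2555/772, -37131/3860).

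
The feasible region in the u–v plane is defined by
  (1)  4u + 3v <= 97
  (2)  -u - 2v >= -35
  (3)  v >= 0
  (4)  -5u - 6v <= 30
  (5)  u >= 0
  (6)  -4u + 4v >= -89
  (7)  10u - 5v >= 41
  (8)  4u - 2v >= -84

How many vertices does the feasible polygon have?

5

The feasible vertices (each the meet of two boundaries and inside every other half-plane) are:
  (89/5, 43/5)
  (655/28, 8/7)
  (257/25, 309/25)
  (89/4, 0)
  (41/10, 0)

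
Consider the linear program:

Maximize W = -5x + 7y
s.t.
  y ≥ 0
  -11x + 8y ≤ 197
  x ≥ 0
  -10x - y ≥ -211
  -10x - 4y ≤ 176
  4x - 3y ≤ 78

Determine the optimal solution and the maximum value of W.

x = 213/13, y = 613/13, maximum W = 3226/13

Extreme points and W = -5x + 7y:
  (0, 0) → W = 0
  (39/2, 0) → W = -195/2
  (0, 197/8) → W = 1379/8
  (213/13, 613/13) → W = 3226/13
  (711/34, 32/17) → W = -3107/34

The binding constraints are -11x + 8y = 197 and -10x - y = -211.
Solving simultaneously gives x = 213/13, y = 613/13.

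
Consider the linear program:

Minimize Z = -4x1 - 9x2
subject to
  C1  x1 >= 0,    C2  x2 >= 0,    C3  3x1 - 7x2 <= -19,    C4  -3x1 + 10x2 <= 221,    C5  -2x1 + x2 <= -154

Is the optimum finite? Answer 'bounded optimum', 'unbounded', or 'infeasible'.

Corner points and Z = -4x1 - 9x2:
  (1357/9, 202/3) → Z = -10882/9
  (1097/11, 500/11) → Z = -808
  (1761/17, 904/17) → Z = -15180/17
The feasible region has finitely many vertices and no improving ray; the minimum is -10882/9 at (1357/9, 202/3).

bounded optimum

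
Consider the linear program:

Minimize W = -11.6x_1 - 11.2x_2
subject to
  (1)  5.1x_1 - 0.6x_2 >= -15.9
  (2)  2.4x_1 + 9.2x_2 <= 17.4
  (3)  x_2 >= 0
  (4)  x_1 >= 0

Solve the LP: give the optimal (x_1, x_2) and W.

x_1 = 7.25, x_2 = 0, minimum W = -84.1

Extreme points and W = -11.6x_1 - 11.2x_2:
  (29/4, 0) → W = -841/10
  (0, 87/46) → W = -2436/115
  (0, 0) → W = 0

The binding constraints are 2.4x_1 + 9.2x_2 = 17.4 and x_2 = 0.
Solving simultaneously gives x_1 = 29/4, x_2 = 0.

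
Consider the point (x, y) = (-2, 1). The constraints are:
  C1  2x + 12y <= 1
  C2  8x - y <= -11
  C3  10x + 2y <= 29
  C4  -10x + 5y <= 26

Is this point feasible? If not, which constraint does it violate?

Constraint C1: 2x + 12y = 8, which is not ≤ 1. All other constraints are satisfied.

not feasible — violates C1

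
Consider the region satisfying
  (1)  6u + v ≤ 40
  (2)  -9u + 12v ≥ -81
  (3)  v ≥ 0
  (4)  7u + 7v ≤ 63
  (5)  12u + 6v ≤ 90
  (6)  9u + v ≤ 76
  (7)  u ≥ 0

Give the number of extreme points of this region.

5

Of the 21 pairwise boundary intersections, those satisfying every inequality are:
  (20/3, 0)
  (25/4, 5/2)
  (0, 0)
  (6, 3)
  (0, 9)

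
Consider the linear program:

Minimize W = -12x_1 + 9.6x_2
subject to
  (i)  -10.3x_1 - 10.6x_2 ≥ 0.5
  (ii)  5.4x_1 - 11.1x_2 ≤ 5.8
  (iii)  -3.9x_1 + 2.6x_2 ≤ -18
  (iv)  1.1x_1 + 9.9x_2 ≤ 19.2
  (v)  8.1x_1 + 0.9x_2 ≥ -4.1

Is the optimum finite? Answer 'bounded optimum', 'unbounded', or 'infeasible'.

infeasible

The boundaries -10.3x_1 - 10.6x_2 = 0.5 and 5.4x_1 - 11.1x_2 = 5.8 meet at (799/2451, -892/2451), but that point violates -3.9x_1 + 2.6x_2 ≤ -18. Every candidate vertex is excluded by some other constraint, so the feasible region is empty.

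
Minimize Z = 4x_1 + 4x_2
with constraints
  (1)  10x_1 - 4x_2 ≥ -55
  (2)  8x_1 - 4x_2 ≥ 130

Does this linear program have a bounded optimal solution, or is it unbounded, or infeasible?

unbounded

From the feasible point (-185/2, -435/2), moving in the direction (-4, -10) keeps every constraint satisfied while Z decreases without bound.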